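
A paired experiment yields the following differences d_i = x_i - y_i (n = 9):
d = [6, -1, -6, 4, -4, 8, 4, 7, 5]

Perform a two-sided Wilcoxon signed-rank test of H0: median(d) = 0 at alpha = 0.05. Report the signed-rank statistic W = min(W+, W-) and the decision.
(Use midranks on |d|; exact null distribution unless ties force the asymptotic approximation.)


Step 1: Drop any zero differences (none here) and take |d_i|.
|d| = [6, 1, 6, 4, 4, 8, 4, 7, 5]
Step 2: Midrank |d_i| (ties get averaged ranks).
ranks: |6|->6.5, |1|->1, |6|->6.5, |4|->3, |4|->3, |8|->9, |4|->3, |7|->8, |5|->5
Step 3: Attach original signs; sum ranks with positive sign and with negative sign.
W+ = 6.5 + 3 + 9 + 3 + 8 + 5 = 34.5
W- = 1 + 6.5 + 3 = 10.5
(Check: W+ + W- = 45 should equal n(n+1)/2 = 45.)
Step 4: Test statistic W = min(W+, W-) = 10.5.
Step 5: Ties in |d|, so use the tie-corrected normal approximation.
        E[W] = n(n+1)/4 = 9*10/4 = 22.5.
        Tie groups: |d|=4 (t=3), |d|=6 (t=2); sum(t^3 - t) = 30.
        Var[W] = n(n+1)(2n+1)/24 - sum(t^3-t)/48 = 1710/24 - 30/48 = 70.625.
        z = (W - E[W]) / sqrt(Var[W]) = (10.5 - 22.5) / 8.4039 = -1.4279.
        Two-sided p = 2*Phi(z) = 0.153317.
Step 6: alpha = 0.05. fail to reject H0.

W+ = 34.5, W- = 10.5, W = min = 10.5, p = 0.153317, fail to reject H0.


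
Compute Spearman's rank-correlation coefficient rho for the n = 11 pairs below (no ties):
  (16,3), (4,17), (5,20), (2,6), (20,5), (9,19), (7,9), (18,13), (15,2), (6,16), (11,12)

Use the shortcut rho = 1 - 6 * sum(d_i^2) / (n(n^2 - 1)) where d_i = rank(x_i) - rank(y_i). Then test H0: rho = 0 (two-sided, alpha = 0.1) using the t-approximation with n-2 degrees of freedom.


Step 1: Rank x and y separately (midranks; no ties here).
rank(x): 16->9, 4->2, 5->3, 2->1, 20->11, 9->6, 7->5, 18->10, 15->8, 6->4, 11->7
rank(y): 3->2, 17->9, 20->11, 6->4, 5->3, 19->10, 9->5, 13->7, 2->1, 16->8, 12->6
Step 2: d_i = R_x(i) - R_y(i); compute d_i^2.
  (9-2)^2=49, (2-9)^2=49, (3-11)^2=64, (1-4)^2=9, (11-3)^2=64, (6-10)^2=16, (5-5)^2=0, (10-7)^2=9, (8-1)^2=49, (4-8)^2=16, (7-6)^2=1
sum(d^2) = 326.
Step 3: rho = 1 - 6*326 / (11*(11^2 - 1)) = 1 - 1956/1320 = -0.481818.
Step 4: Under H0, t = rho * sqrt((n-2)/(1-rho^2)) = -1.6496 ~ t(9).
Step 5: Two-sided p-value from the t-distribution with 9 df = 0.133434.
Step 6: alpha = 0.1. fail to reject H0.

rho = -0.4818, p = 0.133434, fail to reject H0 at alpha = 0.1.


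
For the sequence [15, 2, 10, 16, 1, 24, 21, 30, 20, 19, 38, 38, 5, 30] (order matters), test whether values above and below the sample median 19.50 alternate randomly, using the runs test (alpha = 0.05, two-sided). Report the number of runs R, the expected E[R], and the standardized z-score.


Step 1: Compute median = 19.50; label A = above, B = below.
Labels in order: BBBBBAAAABAABA  (n_A = 7, n_B = 7)
Step 2: Count runs R = 6.
Step 3: Under H0 (random ordering), E[R] = 2*n_A*n_B/(n_A+n_B) + 1 = 2*7*7/14 + 1 = 8.0000.
        Var[R] = 2*n_A*n_B*(2*n_A*n_B - n_A - n_B) / ((n_A+n_B)^2 * (n_A+n_B-1)) = 8232/2548 = 3.2308.
        SD[R] = 1.7974.
Step 4: Continuity-corrected z = (R + 0.5 - E[R]) / SD[R] = (6 + 0.5 - 8.0000) / 1.7974 = -0.8345.
Step 5: Two-sided p-value via normal approximation = 2*(1 - Phi(|z|)) = 0.403986.
Step 6: alpha = 0.05. fail to reject H0.

R = 6, z = -0.8345, p = 0.403986, fail to reject H0.


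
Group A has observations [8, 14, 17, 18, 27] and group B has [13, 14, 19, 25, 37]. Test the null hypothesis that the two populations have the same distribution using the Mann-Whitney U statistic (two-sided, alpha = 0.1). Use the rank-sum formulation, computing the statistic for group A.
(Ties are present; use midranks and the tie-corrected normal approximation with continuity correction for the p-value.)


Step 1: Combine and sort all 10 observations; assign midranks.
sorted (value, group): (8,X), (13,Y), (14,X), (14,Y), (17,X), (18,X), (19,Y), (25,Y), (27,X), (37,Y)
ranks: 8->1, 13->2, 14->3.5, 14->3.5, 17->5, 18->6, 19->7, 25->8, 27->9, 37->10
Step 2: Rank sum for X: R1 = 1 + 3.5 + 5 + 6 + 9 = 24.5.
Step 3: U_X = R1 - n1(n1+1)/2 = 24.5 - 5*6/2 = 24.5 - 15 = 9.5.
       U_Y = n1*n2 - U_X = 25 - 9.5 = 15.5.
Step 4: Ties are present, so use the tie-corrected normal approximation (with continuity correction) for the p-value.
Step 5: p-value = 0.600402; compare to alpha = 0.1. fail to reject H0.

U_X = 9.5, p = 0.600402, fail to reject H0 at alpha = 0.1.


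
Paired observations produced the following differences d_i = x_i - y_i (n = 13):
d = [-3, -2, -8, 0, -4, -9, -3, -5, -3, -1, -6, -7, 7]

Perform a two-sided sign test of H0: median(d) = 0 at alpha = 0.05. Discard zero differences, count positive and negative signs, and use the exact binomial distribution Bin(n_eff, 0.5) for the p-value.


Step 1: Discard zero differences. Original n = 13; n_eff = number of nonzero differences = 12.
Nonzero differences (with sign): -3, -2, -8, -4, -9, -3, -5, -3, -1, -6, -7, +7
Step 2: Count signs: positive = 1, negative = 11.
Step 3: Under H0: P(positive) = 0.5, so the number of positives S ~ Bin(12, 0.5).
Step 4: Two-sided exact p-value = sum of Bin(12,0.5) probabilities at or below the observed probability = 0.006348.
Step 5: alpha = 0.05. reject H0.

n_eff = 12, pos = 1, neg = 11, p = 0.006348, reject H0.


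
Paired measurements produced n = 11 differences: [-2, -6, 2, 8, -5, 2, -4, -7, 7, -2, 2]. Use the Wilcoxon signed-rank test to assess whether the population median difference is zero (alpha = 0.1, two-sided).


Step 1: Drop any zero differences (none here) and take |d_i|.
|d| = [2, 6, 2, 8, 5, 2, 4, 7, 7, 2, 2]
Step 2: Midrank |d_i| (ties get averaged ranks).
ranks: |2|->3, |6|->8, |2|->3, |8|->11, |5|->7, |2|->3, |4|->6, |7|->9.5, |7|->9.5, |2|->3, |2|->3
Step 3: Attach original signs; sum ranks with positive sign and with negative sign.
W+ = 3 + 11 + 3 + 9.5 + 3 = 29.5
W- = 3 + 8 + 7 + 6 + 9.5 + 3 = 36.5
(Check: W+ + W- = 66 should equal n(n+1)/2 = 66.)
Step 4: Test statistic W = min(W+, W-) = 29.5.
Step 5: Ties in |d|, so use the tie-corrected normal approximation.
        E[W] = n(n+1)/4 = 11*12/4 = 33.
        Tie groups: |d|=2 (t=5), |d|=7 (t=2); sum(t^3 - t) = 126.
        Var[W] = n(n+1)(2n+1)/24 - sum(t^3-t)/48 = 3036/24 - 126/48 = 123.875.
        z = (W - E[W]) / sqrt(Var[W]) = (29.5 - 33) / 11.1299 = -0.3145.
        Two-sided p = 2*Phi(z) = 0.753166.
Step 6: alpha = 0.1. fail to reject H0.

W+ = 29.5, W- = 36.5, W = min = 29.5, p = 0.753166, fail to reject H0.


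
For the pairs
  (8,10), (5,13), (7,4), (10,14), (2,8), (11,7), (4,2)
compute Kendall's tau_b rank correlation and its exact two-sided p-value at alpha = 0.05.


Step 1: Enumerate the 21 unordered pairs (i,j) with i<j and classify each by sign(x_j-x_i) * sign(y_j-y_i).
  (1,2):dx=-3,dy=+3->D; (1,3):dx=-1,dy=-6->C; (1,4):dx=+2,dy=+4->C; (1,5):dx=-6,dy=-2->C
  (1,6):dx=+3,dy=-3->D; (1,7):dx=-4,dy=-8->C; (2,3):dx=+2,dy=-9->D; (2,4):dx=+5,dy=+1->C
  (2,5):dx=-3,dy=-5->C; (2,6):dx=+6,dy=-6->D; (2,7):dx=-1,dy=-11->C; (3,4):dx=+3,dy=+10->C
  (3,5):dx=-5,dy=+4->D; (3,6):dx=+4,dy=+3->C; (3,7):dx=-3,dy=-2->C; (4,5):dx=-8,dy=-6->C
  (4,6):dx=+1,dy=-7->D; (4,7):dx=-6,dy=-12->C; (5,6):dx=+9,dy=-1->D; (5,7):dx=+2,dy=-6->D
  (6,7):dx=-7,dy=-5->C
Step 2: C = 13, D = 8, total pairs = 21.
Step 3: tau = (C - D)/(n(n-1)/2) = (13 - 8)/21 = 0.238095.
Step 4: Exact two-sided p-value (enumerate n! = 5040 permutations of y under H0): p = 0.561905.
Step 5: alpha = 0.05. fail to reject H0.

tau_b = 0.2381 (C=13, D=8), p = 0.561905, fail to reject H0.


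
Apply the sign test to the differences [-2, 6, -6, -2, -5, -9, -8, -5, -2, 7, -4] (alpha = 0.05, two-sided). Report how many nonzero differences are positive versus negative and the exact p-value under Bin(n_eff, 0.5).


Step 1: Discard zero differences. Original n = 11; n_eff = number of nonzero differences = 11.
Nonzero differences (with sign): -2, +6, -6, -2, -5, -9, -8, -5, -2, +7, -4
Step 2: Count signs: positive = 2, negative = 9.
Step 3: Under H0: P(positive) = 0.5, so the number of positives S ~ Bin(11, 0.5).
Step 4: Two-sided exact p-value = sum of Bin(11,0.5) probabilities at or below the observed probability = 0.065430.
Step 5: alpha = 0.05. fail to reject H0.

n_eff = 11, pos = 2, neg = 9, p = 0.065430, fail to reject H0.


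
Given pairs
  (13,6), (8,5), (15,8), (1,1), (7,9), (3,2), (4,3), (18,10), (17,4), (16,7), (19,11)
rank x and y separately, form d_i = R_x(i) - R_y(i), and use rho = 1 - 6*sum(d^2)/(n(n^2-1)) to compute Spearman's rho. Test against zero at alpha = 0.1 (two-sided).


Step 1: Rank x and y separately (midranks; no ties here).
rank(x): 13->6, 8->5, 15->7, 1->1, 7->4, 3->2, 4->3, 18->10, 17->9, 16->8, 19->11
rank(y): 6->6, 5->5, 8->8, 1->1, 9->9, 2->2, 3->3, 10->10, 4->4, 7->7, 11->11
Step 2: d_i = R_x(i) - R_y(i); compute d_i^2.
  (6-6)^2=0, (5-5)^2=0, (7-8)^2=1, (1-1)^2=0, (4-9)^2=25, (2-2)^2=0, (3-3)^2=0, (10-10)^2=0, (9-4)^2=25, (8-7)^2=1, (11-11)^2=0
sum(d^2) = 52.
Step 3: rho = 1 - 6*52 / (11*(11^2 - 1)) = 1 - 312/1320 = 0.763636.
Step 4: Under H0, t = rho * sqrt((n-2)/(1-rho^2)) = 3.5482 ~ t(9).
Step 5: Two-sided p-value from the t-distribution with 9 df = 0.006233.
Step 6: alpha = 0.1. reject H0.

rho = 0.7636, p = 0.006233, reject H0 at alpha = 0.1.


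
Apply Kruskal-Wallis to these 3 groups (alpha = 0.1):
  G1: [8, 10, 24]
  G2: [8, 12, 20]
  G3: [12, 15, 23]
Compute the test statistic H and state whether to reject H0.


Step 1: Combine all N = 9 observations and assign midranks.
sorted (value, group, rank): (8,G1,1.5), (8,G2,1.5), (10,G1,3), (12,G2,4.5), (12,G3,4.5), (15,G3,6), (20,G2,7), (23,G3,8), (24,G1,9)
Step 2: Sum ranks within each group.
R_1 = 13.5 (n_1 = 3)
R_2 = 13 (n_2 = 3)
R_3 = 18.5 (n_3 = 3)
Step 3: H = 12/(N(N+1)) * sum(R_i^2/n_i) - 3(N+1)
     = 12/(9*10) * (13.5^2/3 + 13^2/3 + 18.5^2/3) - 3*10
     = 0.133333 * 231.167 - 30
     = 0.822222.
Step 4: Ties present; correction factor C = 1 - 12/(9^3 - 9) = 0.983333. Corrected H = 0.822222 / 0.983333 = 0.836158.
Step 5: Under H0, H ~ chi^2(2); p-value = 0.658310.
Step 6: alpha = 0.1. fail to reject H0.

H = 0.8362, df = 2, p = 0.658310, fail to reject H0.


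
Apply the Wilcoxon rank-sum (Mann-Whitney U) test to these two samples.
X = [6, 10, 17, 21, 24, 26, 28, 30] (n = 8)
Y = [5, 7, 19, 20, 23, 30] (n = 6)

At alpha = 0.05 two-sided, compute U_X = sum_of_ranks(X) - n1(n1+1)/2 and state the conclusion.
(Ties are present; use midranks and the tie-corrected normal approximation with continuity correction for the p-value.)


Step 1: Combine and sort all 14 observations; assign midranks.
sorted (value, group): (5,Y), (6,X), (7,Y), (10,X), (17,X), (19,Y), (20,Y), (21,X), (23,Y), (24,X), (26,X), (28,X), (30,X), (30,Y)
ranks: 5->1, 6->2, 7->3, 10->4, 17->5, 19->6, 20->7, 21->8, 23->9, 24->10, 26->11, 28->12, 30->13.5, 30->13.5
Step 2: Rank sum for X: R1 = 2 + 4 + 5 + 8 + 10 + 11 + 12 + 13.5 = 65.5.
Step 3: U_X = R1 - n1(n1+1)/2 = 65.5 - 8*9/2 = 65.5 - 36 = 29.5.
       U_Y = n1*n2 - U_X = 48 - 29.5 = 18.5.
Step 4: Ties are present, so use the tie-corrected normal approximation (with continuity correction) for the p-value.
Step 5: p-value = 0.518145; compare to alpha = 0.05. fail to reject H0.

U_X = 29.5, p = 0.518145, fail to reject H0 at alpha = 0.05.


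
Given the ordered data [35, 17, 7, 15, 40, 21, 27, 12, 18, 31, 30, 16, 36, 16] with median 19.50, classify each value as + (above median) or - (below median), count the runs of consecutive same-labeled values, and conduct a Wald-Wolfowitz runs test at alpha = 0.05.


Step 1: Compute median = 19.50; label A = above, B = below.
Labels in order: ABBBAAABBAABAB  (n_A = 7, n_B = 7)
Step 2: Count runs R = 8.
Step 3: Under H0 (random ordering), E[R] = 2*n_A*n_B/(n_A+n_B) + 1 = 2*7*7/14 + 1 = 8.0000.
        Var[R] = 2*n_A*n_B*(2*n_A*n_B - n_A - n_B) / ((n_A+n_B)^2 * (n_A+n_B-1)) = 8232/2548 = 3.2308.
        SD[R] = 1.7974.
Step 4: R = E[R], so z = 0 with no continuity correction.
Step 5: Two-sided p-value via normal approximation = 2*(1 - Phi(|z|)) = 1.000000.
Step 6: alpha = 0.05. fail to reject H0.

R = 8, z = 0.0000, p = 1.000000, fail to reject H0.


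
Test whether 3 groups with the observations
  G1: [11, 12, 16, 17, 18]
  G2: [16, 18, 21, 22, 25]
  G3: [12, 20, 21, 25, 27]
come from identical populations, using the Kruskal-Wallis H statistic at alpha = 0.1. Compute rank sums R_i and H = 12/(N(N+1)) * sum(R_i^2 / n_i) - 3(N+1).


Step 1: Combine all N = 15 observations and assign midranks.
sorted (value, group, rank): (11,G1,1), (12,G1,2.5), (12,G3,2.5), (16,G1,4.5), (16,G2,4.5), (17,G1,6), (18,G1,7.5), (18,G2,7.5), (20,G3,9), (21,G2,10.5), (21,G3,10.5), (22,G2,12), (25,G2,13.5), (25,G3,13.5), (27,G3,15)
Step 2: Sum ranks within each group.
R_1 = 21.5 (n_1 = 5)
R_2 = 48 (n_2 = 5)
R_3 = 50.5 (n_3 = 5)
Step 3: H = 12/(N(N+1)) * sum(R_i^2/n_i) - 3(N+1)
     = 12/(15*16) * (21.5^2/5 + 48^2/5 + 50.5^2/5) - 3*16
     = 0.050000 * 1063.3 - 48
     = 5.165000.
Step 4: Ties present; correction factor C = 1 - 30/(15^3 - 15) = 0.991071. Corrected H = 5.165000 / 0.991071 = 5.211532.
Step 5: Under H0, H ~ chi^2(2); p-value = 0.073847.
Step 6: alpha = 0.1. reject H0.

H = 5.2115, df = 2, p = 0.073847, reject H0.


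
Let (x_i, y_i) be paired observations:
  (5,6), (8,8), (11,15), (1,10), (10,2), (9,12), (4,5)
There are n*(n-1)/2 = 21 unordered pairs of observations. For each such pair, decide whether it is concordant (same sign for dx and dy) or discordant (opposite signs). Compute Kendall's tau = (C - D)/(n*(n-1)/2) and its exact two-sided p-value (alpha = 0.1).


Step 1: Enumerate the 21 unordered pairs (i,j) with i<j and classify each by sign(x_j-x_i) * sign(y_j-y_i).
  (1,2):dx=+3,dy=+2->C; (1,3):dx=+6,dy=+9->C; (1,4):dx=-4,dy=+4->D; (1,5):dx=+5,dy=-4->D
  (1,6):dx=+4,dy=+6->C; (1,7):dx=-1,dy=-1->C; (2,3):dx=+3,dy=+7->C; (2,4):dx=-7,dy=+2->D
  (2,5):dx=+2,dy=-6->D; (2,6):dx=+1,dy=+4->C; (2,7):dx=-4,dy=-3->C; (3,4):dx=-10,dy=-5->C
  (3,5):dx=-1,dy=-13->C; (3,6):dx=-2,dy=-3->C; (3,7):dx=-7,dy=-10->C; (4,5):dx=+9,dy=-8->D
  (4,6):dx=+8,dy=+2->C; (4,7):dx=+3,dy=-5->D; (5,6):dx=-1,dy=+10->D; (5,7):dx=-6,dy=+3->D
  (6,7):dx=-5,dy=-7->C
Step 2: C = 13, D = 8, total pairs = 21.
Step 3: tau = (C - D)/(n(n-1)/2) = (13 - 8)/21 = 0.238095.
Step 4: Exact two-sided p-value (enumerate n! = 5040 permutations of y under H0): p = 0.561905.
Step 5: alpha = 0.1. fail to reject H0.

tau_b = 0.2381 (C=13, D=8), p = 0.561905, fail to reject H0.


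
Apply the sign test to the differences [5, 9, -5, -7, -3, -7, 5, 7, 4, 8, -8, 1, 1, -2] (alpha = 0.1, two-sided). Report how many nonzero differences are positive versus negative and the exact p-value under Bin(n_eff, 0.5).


Step 1: Discard zero differences. Original n = 14; n_eff = number of nonzero differences = 14.
Nonzero differences (with sign): +5, +9, -5, -7, -3, -7, +5, +7, +4, +8, -8, +1, +1, -2
Step 2: Count signs: positive = 8, negative = 6.
Step 3: Under H0: P(positive) = 0.5, so the number of positives S ~ Bin(14, 0.5).
Step 4: Two-sided exact p-value = sum of Bin(14,0.5) probabilities at or below the observed probability = 0.790527.
Step 5: alpha = 0.1. fail to reject H0.

n_eff = 14, pos = 8, neg = 6, p = 0.790527, fail to reject H0.


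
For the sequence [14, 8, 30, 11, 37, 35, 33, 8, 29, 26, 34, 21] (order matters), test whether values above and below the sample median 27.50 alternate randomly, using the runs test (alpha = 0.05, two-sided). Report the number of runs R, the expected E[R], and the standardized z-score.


Step 1: Compute median = 27.50; label A = above, B = below.
Labels in order: BBABAAABABAB  (n_A = 6, n_B = 6)
Step 2: Count runs R = 9.
Step 3: Under H0 (random ordering), E[R] = 2*n_A*n_B/(n_A+n_B) + 1 = 2*6*6/12 + 1 = 7.0000.
        Var[R] = 2*n_A*n_B*(2*n_A*n_B - n_A - n_B) / ((n_A+n_B)^2 * (n_A+n_B-1)) = 4320/1584 = 2.7273.
        SD[R] = 1.6514.
Step 4: Continuity-corrected z = (R - 0.5 - E[R]) / SD[R] = (9 - 0.5 - 7.0000) / 1.6514 = 0.9083.
Step 5: Two-sided p-value via normal approximation = 2*(1 - Phi(|z|)) = 0.363722.
Step 6: alpha = 0.05. fail to reject H0.

R = 9, z = 0.9083, p = 0.363722, fail to reject H0.


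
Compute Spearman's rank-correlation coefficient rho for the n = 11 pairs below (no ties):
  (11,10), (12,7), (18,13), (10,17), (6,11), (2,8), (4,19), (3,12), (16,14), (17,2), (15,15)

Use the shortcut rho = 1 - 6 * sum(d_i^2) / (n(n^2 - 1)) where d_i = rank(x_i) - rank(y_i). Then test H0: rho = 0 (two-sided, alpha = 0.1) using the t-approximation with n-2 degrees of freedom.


Step 1: Rank x and y separately (midranks; no ties here).
rank(x): 11->6, 12->7, 18->11, 10->5, 6->4, 2->1, 4->3, 3->2, 16->9, 17->10, 15->8
rank(y): 10->4, 7->2, 13->7, 17->10, 11->5, 8->3, 19->11, 12->6, 14->8, 2->1, 15->9
Step 2: d_i = R_x(i) - R_y(i); compute d_i^2.
  (6-4)^2=4, (7-2)^2=25, (11-7)^2=16, (5-10)^2=25, (4-5)^2=1, (1-3)^2=4, (3-11)^2=64, (2-6)^2=16, (9-8)^2=1, (10-1)^2=81, (8-9)^2=1
sum(d^2) = 238.
Step 3: rho = 1 - 6*238 / (11*(11^2 - 1)) = 1 - 1428/1320 = -0.081818.
Step 4: Under H0, t = rho * sqrt((n-2)/(1-rho^2)) = -0.2463 ~ t(9).
Step 5: Two-sided p-value from the t-distribution with 9 df = 0.810990.
Step 6: alpha = 0.1. fail to reject H0.

rho = -0.0818, p = 0.810990, fail to reject H0 at alpha = 0.1.


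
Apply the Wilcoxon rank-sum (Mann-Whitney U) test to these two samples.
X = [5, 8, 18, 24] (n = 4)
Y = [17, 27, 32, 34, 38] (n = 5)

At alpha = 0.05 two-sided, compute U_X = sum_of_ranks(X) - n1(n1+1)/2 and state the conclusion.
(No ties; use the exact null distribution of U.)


Step 1: Combine and sort all 9 observations; assign midranks.
sorted (value, group): (5,X), (8,X), (17,Y), (18,X), (24,X), (27,Y), (32,Y), (34,Y), (38,Y)
ranks: 5->1, 8->2, 17->3, 18->4, 24->5, 27->6, 32->7, 34->8, 38->9
Step 2: Rank sum for X: R1 = 1 + 2 + 4 + 5 = 12.
Step 3: U_X = R1 - n1(n1+1)/2 = 12 - 4*5/2 = 12 - 10 = 2.
       U_Y = n1*n2 - U_X = 20 - 2 = 18.
Step 4: No ties, so the exact null distribution of U (based on enumerating the C(9,4) = 126 equally likely rank assignments) gives the two-sided p-value.
Step 5: p-value = 0.063492; compare to alpha = 0.05. fail to reject H0.

U_X = 2, p = 0.063492, fail to reject H0 at alpha = 0.05.


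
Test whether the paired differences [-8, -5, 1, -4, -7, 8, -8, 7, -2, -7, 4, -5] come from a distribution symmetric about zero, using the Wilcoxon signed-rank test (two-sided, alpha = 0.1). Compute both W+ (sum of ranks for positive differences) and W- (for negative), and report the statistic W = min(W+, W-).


Step 1: Drop any zero differences (none here) and take |d_i|.
|d| = [8, 5, 1, 4, 7, 8, 8, 7, 2, 7, 4, 5]
Step 2: Midrank |d_i| (ties get averaged ranks).
ranks: |8|->11, |5|->5.5, |1|->1, |4|->3.5, |7|->8, |8|->11, |8|->11, |7|->8, |2|->2, |7|->8, |4|->3.5, |5|->5.5
Step 3: Attach original signs; sum ranks with positive sign and with negative sign.
W+ = 1 + 11 + 8 + 3.5 = 23.5
W- = 11 + 5.5 + 3.5 + 8 + 11 + 2 + 8 + 5.5 = 54.5
(Check: W+ + W- = 78 should equal n(n+1)/2 = 78.)
Step 4: Test statistic W = min(W+, W-) = 23.5.
Step 5: Ties in |d|, so use the tie-corrected normal approximation.
        E[W] = n(n+1)/4 = 12*13/4 = 39.
        Tie groups: |d|=4 (t=2), |d|=5 (t=2), |d|=7 (t=3), |d|=8 (t=3); sum(t^3 - t) = 60.
        Var[W] = n(n+1)(2n+1)/24 - sum(t^3-t)/48 = 3900/24 - 60/48 = 161.25.
        z = (W - E[W]) / sqrt(Var[W]) = (23.5 - 39) / 12.6984 = -1.2206.
        Two-sided p = 2*Phi(z) = 0.222228.
Step 6: alpha = 0.1. fail to reject H0.

W+ = 23.5, W- = 54.5, W = min = 23.5, p = 0.222228, fail to reject H0.


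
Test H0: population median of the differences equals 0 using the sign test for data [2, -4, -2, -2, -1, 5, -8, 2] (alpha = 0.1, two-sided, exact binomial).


Step 1: Discard zero differences. Original n = 8; n_eff = number of nonzero differences = 8.
Nonzero differences (with sign): +2, -4, -2, -2, -1, +5, -8, +2
Step 2: Count signs: positive = 3, negative = 5.
Step 3: Under H0: P(positive) = 0.5, so the number of positives S ~ Bin(8, 0.5).
Step 4: Two-sided exact p-value = sum of Bin(8,0.5) probabilities at or below the observed probability = 0.726562.
Step 5: alpha = 0.1. fail to reject H0.

n_eff = 8, pos = 3, neg = 5, p = 0.726562, fail to reject H0.


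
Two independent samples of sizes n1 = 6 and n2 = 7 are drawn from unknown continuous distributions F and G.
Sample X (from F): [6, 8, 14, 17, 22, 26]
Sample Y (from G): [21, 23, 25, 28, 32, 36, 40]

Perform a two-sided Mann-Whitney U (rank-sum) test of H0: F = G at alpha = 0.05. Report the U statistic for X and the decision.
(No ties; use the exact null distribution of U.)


Step 1: Combine and sort all 13 observations; assign midranks.
sorted (value, group): (6,X), (8,X), (14,X), (17,X), (21,Y), (22,X), (23,Y), (25,Y), (26,X), (28,Y), (32,Y), (36,Y), (40,Y)
ranks: 6->1, 8->2, 14->3, 17->4, 21->5, 22->6, 23->7, 25->8, 26->9, 28->10, 32->11, 36->12, 40->13
Step 2: Rank sum for X: R1 = 1 + 2 + 3 + 4 + 6 + 9 = 25.
Step 3: U_X = R1 - n1(n1+1)/2 = 25 - 6*7/2 = 25 - 21 = 4.
       U_Y = n1*n2 - U_X = 42 - 4 = 38.
Step 4: No ties, so the exact null distribution of U (based on enumerating the C(13,6) = 1716 equally likely rank assignments) gives the two-sided p-value.
Step 5: p-value = 0.013986; compare to alpha = 0.05. reject H0.

U_X = 4, p = 0.013986, reject H0 at alpha = 0.05.


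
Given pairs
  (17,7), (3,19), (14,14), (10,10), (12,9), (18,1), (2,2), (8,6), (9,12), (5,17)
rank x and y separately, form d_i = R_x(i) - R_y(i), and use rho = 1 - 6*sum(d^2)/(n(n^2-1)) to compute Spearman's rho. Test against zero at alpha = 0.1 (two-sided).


Step 1: Rank x and y separately (midranks; no ties here).
rank(x): 17->9, 3->2, 14->8, 10->6, 12->7, 18->10, 2->1, 8->4, 9->5, 5->3
rank(y): 7->4, 19->10, 14->8, 10->6, 9->5, 1->1, 2->2, 6->3, 12->7, 17->9
Step 2: d_i = R_x(i) - R_y(i); compute d_i^2.
  (9-4)^2=25, (2-10)^2=64, (8-8)^2=0, (6-6)^2=0, (7-5)^2=4, (10-1)^2=81, (1-2)^2=1, (4-3)^2=1, (5-7)^2=4, (3-9)^2=36
sum(d^2) = 216.
Step 3: rho = 1 - 6*216 / (10*(10^2 - 1)) = 1 - 1296/990 = -0.309091.
Step 4: Under H0, t = rho * sqrt((n-2)/(1-rho^2)) = -0.9193 ~ t(8).
Step 5: Two-sided p-value from the t-distribution with 8 df = 0.384841.
Step 6: alpha = 0.1. fail to reject H0.

rho = -0.3091, p = 0.384841, fail to reject H0 at alpha = 0.1.


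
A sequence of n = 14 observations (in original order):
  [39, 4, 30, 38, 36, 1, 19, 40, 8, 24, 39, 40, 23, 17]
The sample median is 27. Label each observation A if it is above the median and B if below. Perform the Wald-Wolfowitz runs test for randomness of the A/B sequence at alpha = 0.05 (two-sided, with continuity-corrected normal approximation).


Step 1: Compute median = 27; label A = above, B = below.
Labels in order: ABAAABBABBAABB  (n_A = 7, n_B = 7)
Step 2: Count runs R = 8.
Step 3: Under H0 (random ordering), E[R] = 2*n_A*n_B/(n_A+n_B) + 1 = 2*7*7/14 + 1 = 8.0000.
        Var[R] = 2*n_A*n_B*(2*n_A*n_B - n_A - n_B) / ((n_A+n_B)^2 * (n_A+n_B-1)) = 8232/2548 = 3.2308.
        SD[R] = 1.7974.
Step 4: R = E[R], so z = 0 with no continuity correction.
Step 5: Two-sided p-value via normal approximation = 2*(1 - Phi(|z|)) = 1.000000.
Step 6: alpha = 0.05. fail to reject H0.

R = 8, z = 0.0000, p = 1.000000, fail to reject H0.


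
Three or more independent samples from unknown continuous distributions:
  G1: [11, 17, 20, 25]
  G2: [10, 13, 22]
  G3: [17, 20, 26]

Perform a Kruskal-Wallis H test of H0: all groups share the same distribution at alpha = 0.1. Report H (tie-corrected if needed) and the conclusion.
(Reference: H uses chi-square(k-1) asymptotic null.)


Step 1: Combine all N = 10 observations and assign midranks.
sorted (value, group, rank): (10,G2,1), (11,G1,2), (13,G2,3), (17,G1,4.5), (17,G3,4.5), (20,G1,6.5), (20,G3,6.5), (22,G2,8), (25,G1,9), (26,G3,10)
Step 2: Sum ranks within each group.
R_1 = 22 (n_1 = 4)
R_2 = 12 (n_2 = 3)
R_3 = 21 (n_3 = 3)
Step 3: H = 12/(N(N+1)) * sum(R_i^2/n_i) - 3(N+1)
     = 12/(10*11) * (22^2/4 + 12^2/3 + 21^2/3) - 3*11
     = 0.109091 * 316 - 33
     = 1.472727.
Step 4: Ties present; correction factor C = 1 - 12/(10^3 - 10) = 0.987879. Corrected H = 1.472727 / 0.987879 = 1.490798.
Step 5: Under H0, H ~ chi^2(2); p-value = 0.474545.
Step 6: alpha = 0.1. fail to reject H0.

H = 1.4908, df = 2, p = 0.474545, fail to reject H0.


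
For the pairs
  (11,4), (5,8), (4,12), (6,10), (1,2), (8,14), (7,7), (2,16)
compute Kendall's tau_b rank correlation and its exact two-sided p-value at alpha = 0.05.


Step 1: Enumerate the 28 unordered pairs (i,j) with i<j and classify each by sign(x_j-x_i) * sign(y_j-y_i).
  (1,2):dx=-6,dy=+4->D; (1,3):dx=-7,dy=+8->D; (1,4):dx=-5,dy=+6->D; (1,5):dx=-10,dy=-2->C
  (1,6):dx=-3,dy=+10->D; (1,7):dx=-4,dy=+3->D; (1,8):dx=-9,dy=+12->D; (2,3):dx=-1,dy=+4->D
  (2,4):dx=+1,dy=+2->C; (2,5):dx=-4,dy=-6->C; (2,6):dx=+3,dy=+6->C; (2,7):dx=+2,dy=-1->D
  (2,8):dx=-3,dy=+8->D; (3,4):dx=+2,dy=-2->D; (3,5):dx=-3,dy=-10->C; (3,6):dx=+4,dy=+2->C
  (3,7):dx=+3,dy=-5->D; (3,8):dx=-2,dy=+4->D; (4,5):dx=-5,dy=-8->C; (4,6):dx=+2,dy=+4->C
  (4,7):dx=+1,dy=-3->D; (4,8):dx=-4,dy=+6->D; (5,6):dx=+7,dy=+12->C; (5,7):dx=+6,dy=+5->C
  (5,8):dx=+1,dy=+14->C; (6,7):dx=-1,dy=-7->C; (6,8):dx=-6,dy=+2->D; (7,8):dx=-5,dy=+9->D
Step 2: C = 12, D = 16, total pairs = 28.
Step 3: tau = (C - D)/(n(n-1)/2) = (12 - 16)/28 = -0.142857.
Step 4: Exact two-sided p-value (enumerate n! = 40320 permutations of y under H0): p = 0.719544.
Step 5: alpha = 0.05. fail to reject H0.

tau_b = -0.1429 (C=12, D=16), p = 0.719544, fail to reject H0.


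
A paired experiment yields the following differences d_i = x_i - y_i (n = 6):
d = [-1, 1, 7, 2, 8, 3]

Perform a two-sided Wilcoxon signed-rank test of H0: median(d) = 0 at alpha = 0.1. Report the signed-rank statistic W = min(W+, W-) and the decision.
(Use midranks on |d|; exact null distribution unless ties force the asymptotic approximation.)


Step 1: Drop any zero differences (none here) and take |d_i|.
|d| = [1, 1, 7, 2, 8, 3]
Step 2: Midrank |d_i| (ties get averaged ranks).
ranks: |1|->1.5, |1|->1.5, |7|->5, |2|->3, |8|->6, |3|->4
Step 3: Attach original signs; sum ranks with positive sign and with negative sign.
W+ = 1.5 + 5 + 3 + 6 + 4 = 19.5
W- = 1.5 = 1.5
(Check: W+ + W- = 21 should equal n(n+1)/2 = 21.)
Step 4: Test statistic W = min(W+, W-) = 1.5.
Step 5: Ties in |d|, so use the tie-corrected normal approximation.
        E[W] = n(n+1)/4 = 6*7/4 = 10.5.
        Tie groups: |d|=1 (t=2); sum(t^3 - t) = 6.
        Var[W] = n(n+1)(2n+1)/24 - sum(t^3-t)/48 = 546/24 - 6/48 = 22.625.
        z = (W - E[W]) / sqrt(Var[W]) = (1.5 - 10.5) / 4.7566 = -1.8921.
        Two-sided p = 2*Phi(z) = 0.058475.
Step 6: alpha = 0.1. reject H0.

W+ = 19.5, W- = 1.5, W = min = 1.5, p = 0.058475, reject H0.


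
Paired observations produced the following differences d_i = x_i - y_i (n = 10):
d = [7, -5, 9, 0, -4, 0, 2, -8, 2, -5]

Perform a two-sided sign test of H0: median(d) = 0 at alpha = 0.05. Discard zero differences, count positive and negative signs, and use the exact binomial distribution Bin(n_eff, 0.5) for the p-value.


Step 1: Discard zero differences. Original n = 10; n_eff = number of nonzero differences = 8.
Nonzero differences (with sign): +7, -5, +9, -4, +2, -8, +2, -5
Step 2: Count signs: positive = 4, negative = 4.
Step 3: Under H0: P(positive) = 0.5, so the number of positives S ~ Bin(8, 0.5).
Step 4: Two-sided exact p-value = sum of Bin(8,0.5) probabilities at or below the observed probability = 1.000000.
Step 5: alpha = 0.05. fail to reject H0.

n_eff = 8, pos = 4, neg = 4, p = 1.000000, fail to reject H0.


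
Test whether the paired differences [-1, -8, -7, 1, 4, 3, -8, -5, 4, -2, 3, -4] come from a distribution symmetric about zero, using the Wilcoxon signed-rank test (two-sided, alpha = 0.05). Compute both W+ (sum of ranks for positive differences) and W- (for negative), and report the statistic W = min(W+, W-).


Step 1: Drop any zero differences (none here) and take |d_i|.
|d| = [1, 8, 7, 1, 4, 3, 8, 5, 4, 2, 3, 4]
Step 2: Midrank |d_i| (ties get averaged ranks).
ranks: |1|->1.5, |8|->11.5, |7|->10, |1|->1.5, |4|->7, |3|->4.5, |8|->11.5, |5|->9, |4|->7, |2|->3, |3|->4.5, |4|->7
Step 3: Attach original signs; sum ranks with positive sign and with negative sign.
W+ = 1.5 + 7 + 4.5 + 7 + 4.5 = 24.5
W- = 1.5 + 11.5 + 10 + 11.5 + 9 + 3 + 7 = 53.5
(Check: W+ + W- = 78 should equal n(n+1)/2 = 78.)
Step 4: Test statistic W = min(W+, W-) = 24.5.
Step 5: Ties in |d|, so use the tie-corrected normal approximation.
        E[W] = n(n+1)/4 = 12*13/4 = 39.
        Tie groups: |d|=1 (t=2), |d|=3 (t=2), |d|=4 (t=3), |d|=8 (t=2); sum(t^3 - t) = 42.
        Var[W] = n(n+1)(2n+1)/24 - sum(t^3-t)/48 = 3900/24 - 42/48 = 161.625.
        z = (W - E[W]) / sqrt(Var[W]) = (24.5 - 39) / 12.7132 = -1.1405.
        Two-sided p = 2*Phi(z) = 0.254058.
Step 6: alpha = 0.05. fail to reject H0.

W+ = 24.5, W- = 53.5, W = min = 24.5, p = 0.254058, fail to reject H0.


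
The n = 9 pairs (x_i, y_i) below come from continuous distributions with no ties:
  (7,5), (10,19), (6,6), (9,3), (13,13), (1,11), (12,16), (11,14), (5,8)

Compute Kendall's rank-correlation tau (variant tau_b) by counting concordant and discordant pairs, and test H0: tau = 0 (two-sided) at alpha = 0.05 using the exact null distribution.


Step 1: Enumerate the 36 unordered pairs (i,j) with i<j and classify each by sign(x_j-x_i) * sign(y_j-y_i).
  (1,2):dx=+3,dy=+14->C; (1,3):dx=-1,dy=+1->D; (1,4):dx=+2,dy=-2->D; (1,5):dx=+6,dy=+8->C
  (1,6):dx=-6,dy=+6->D; (1,7):dx=+5,dy=+11->C; (1,8):dx=+4,dy=+9->C; (1,9):dx=-2,dy=+3->D
  (2,3):dx=-4,dy=-13->C; (2,4):dx=-1,dy=-16->C; (2,5):dx=+3,dy=-6->D; (2,6):dx=-9,dy=-8->C
  (2,7):dx=+2,dy=-3->D; (2,8):dx=+1,dy=-5->D; (2,9):dx=-5,dy=-11->C; (3,4):dx=+3,dy=-3->D
  (3,5):dx=+7,dy=+7->C; (3,6):dx=-5,dy=+5->D; (3,7):dx=+6,dy=+10->C; (3,8):dx=+5,dy=+8->C
  (3,9):dx=-1,dy=+2->D; (4,5):dx=+4,dy=+10->C; (4,6):dx=-8,dy=+8->D; (4,7):dx=+3,dy=+13->C
  (4,8):dx=+2,dy=+11->C; (4,9):dx=-4,dy=+5->D; (5,6):dx=-12,dy=-2->C; (5,7):dx=-1,dy=+3->D
  (5,8):dx=-2,dy=+1->D; (5,9):dx=-8,dy=-5->C; (6,7):dx=+11,dy=+5->C; (6,8):dx=+10,dy=+3->C
  (6,9):dx=+4,dy=-3->D; (7,8):dx=-1,dy=-2->C; (7,9):dx=-7,dy=-8->C; (8,9):dx=-6,dy=-6->C
Step 2: C = 21, D = 15, total pairs = 36.
Step 3: tau = (C - D)/(n(n-1)/2) = (21 - 15)/36 = 0.166667.
Step 4: Exact two-sided p-value (enumerate n! = 362880 permutations of y under H0): p = 0.612202.
Step 5: alpha = 0.05. fail to reject H0.

tau_b = 0.1667 (C=21, D=15), p = 0.612202, fail to reject H0.


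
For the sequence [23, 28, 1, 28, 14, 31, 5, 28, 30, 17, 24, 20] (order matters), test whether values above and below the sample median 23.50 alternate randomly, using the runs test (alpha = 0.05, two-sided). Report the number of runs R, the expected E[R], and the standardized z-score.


Step 1: Compute median = 23.50; label A = above, B = below.
Labels in order: BABABABAABAB  (n_A = 6, n_B = 6)
Step 2: Count runs R = 11.
Step 3: Under H0 (random ordering), E[R] = 2*n_A*n_B/(n_A+n_B) + 1 = 2*6*6/12 + 1 = 7.0000.
        Var[R] = 2*n_A*n_B*(2*n_A*n_B - n_A - n_B) / ((n_A+n_B)^2 * (n_A+n_B-1)) = 4320/1584 = 2.7273.
        SD[R] = 1.6514.
Step 4: Continuity-corrected z = (R - 0.5 - E[R]) / SD[R] = (11 - 0.5 - 7.0000) / 1.6514 = 2.1194.
Step 5: Two-sided p-value via normal approximation = 2*(1 - Phi(|z|)) = 0.034060.
Step 6: alpha = 0.05. reject H0.

R = 11, z = 2.1194, p = 0.034060, reject H0.


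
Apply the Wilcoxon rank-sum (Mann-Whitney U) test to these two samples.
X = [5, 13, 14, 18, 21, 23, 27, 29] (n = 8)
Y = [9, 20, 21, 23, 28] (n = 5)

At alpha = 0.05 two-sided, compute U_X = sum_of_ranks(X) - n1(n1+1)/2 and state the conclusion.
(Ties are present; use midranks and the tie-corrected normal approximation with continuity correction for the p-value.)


Step 1: Combine and sort all 13 observations; assign midranks.
sorted (value, group): (5,X), (9,Y), (13,X), (14,X), (18,X), (20,Y), (21,X), (21,Y), (23,X), (23,Y), (27,X), (28,Y), (29,X)
ranks: 5->1, 9->2, 13->3, 14->4, 18->5, 20->6, 21->7.5, 21->7.5, 23->9.5, 23->9.5, 27->11, 28->12, 29->13
Step 2: Rank sum for X: R1 = 1 + 3 + 4 + 5 + 7.5 + 9.5 + 11 + 13 = 54.
Step 3: U_X = R1 - n1(n1+1)/2 = 54 - 8*9/2 = 54 - 36 = 18.
       U_Y = n1*n2 - U_X = 40 - 18 = 22.
Step 4: Ties are present, so use the tie-corrected normal approximation (with continuity correction) for the p-value.
Step 5: p-value = 0.825728; compare to alpha = 0.05. fail to reject H0.

U_X = 18, p = 0.825728, fail to reject H0 at alpha = 0.05.


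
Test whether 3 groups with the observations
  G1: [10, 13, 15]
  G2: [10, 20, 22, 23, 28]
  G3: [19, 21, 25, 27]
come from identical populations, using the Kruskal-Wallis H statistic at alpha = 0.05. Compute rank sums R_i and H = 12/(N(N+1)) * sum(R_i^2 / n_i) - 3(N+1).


Step 1: Combine all N = 12 observations and assign midranks.
sorted (value, group, rank): (10,G1,1.5), (10,G2,1.5), (13,G1,3), (15,G1,4), (19,G3,5), (20,G2,6), (21,G3,7), (22,G2,8), (23,G2,9), (25,G3,10), (27,G3,11), (28,G2,12)
Step 2: Sum ranks within each group.
R_1 = 8.5 (n_1 = 3)
R_2 = 36.5 (n_2 = 5)
R_3 = 33 (n_3 = 4)
Step 3: H = 12/(N(N+1)) * sum(R_i^2/n_i) - 3(N+1)
     = 12/(12*13) * (8.5^2/3 + 36.5^2/5 + 33^2/4) - 3*13
     = 0.076923 * 562.783 - 39
     = 4.291026.
Step 4: Ties present; correction factor C = 1 - 6/(12^3 - 12) = 0.996503. Corrected H = 4.291026 / 0.996503 = 4.306082.
Step 5: Under H0, H ~ chi^2(2); p-value = 0.116130.
Step 6: alpha = 0.05. fail to reject H0.

H = 4.3061, df = 2, p = 0.116130, fail to reject H0.


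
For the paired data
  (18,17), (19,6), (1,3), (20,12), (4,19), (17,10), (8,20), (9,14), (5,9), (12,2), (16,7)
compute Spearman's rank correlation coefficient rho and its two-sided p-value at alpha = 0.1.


Step 1: Rank x and y separately (midranks; no ties here).
rank(x): 18->9, 19->10, 1->1, 20->11, 4->2, 17->8, 8->4, 9->5, 5->3, 12->6, 16->7
rank(y): 17->9, 6->3, 3->2, 12->7, 19->10, 10->6, 20->11, 14->8, 9->5, 2->1, 7->4
Step 2: d_i = R_x(i) - R_y(i); compute d_i^2.
  (9-9)^2=0, (10-3)^2=49, (1-2)^2=1, (11-7)^2=16, (2-10)^2=64, (8-6)^2=4, (4-11)^2=49, (5-8)^2=9, (3-5)^2=4, (6-1)^2=25, (7-4)^2=9
sum(d^2) = 230.
Step 3: rho = 1 - 6*230 / (11*(11^2 - 1)) = 1 - 1380/1320 = -0.045455.
Step 4: Under H0, t = rho * sqrt((n-2)/(1-rho^2)) = -0.1365 ~ t(9).
Step 5: Two-sided p-value from the t-distribution with 9 df = 0.894427.
Step 6: alpha = 0.1. fail to reject H0.

rho = -0.0455, p = 0.894427, fail to reject H0 at alpha = 0.1.


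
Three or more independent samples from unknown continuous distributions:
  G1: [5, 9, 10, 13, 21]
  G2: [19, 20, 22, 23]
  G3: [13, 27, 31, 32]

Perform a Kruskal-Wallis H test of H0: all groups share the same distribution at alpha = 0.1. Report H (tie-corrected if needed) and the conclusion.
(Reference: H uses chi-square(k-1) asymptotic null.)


Step 1: Combine all N = 13 observations and assign midranks.
sorted (value, group, rank): (5,G1,1), (9,G1,2), (10,G1,3), (13,G1,4.5), (13,G3,4.5), (19,G2,6), (20,G2,7), (21,G1,8), (22,G2,9), (23,G2,10), (27,G3,11), (31,G3,12), (32,G3,13)
Step 2: Sum ranks within each group.
R_1 = 18.5 (n_1 = 5)
R_2 = 32 (n_2 = 4)
R_3 = 40.5 (n_3 = 4)
Step 3: H = 12/(N(N+1)) * sum(R_i^2/n_i) - 3(N+1)
     = 12/(13*14) * (18.5^2/5 + 32^2/4 + 40.5^2/4) - 3*14
     = 0.065934 * 734.513 - 42
     = 6.429396.
Step 4: Ties present; correction factor C = 1 - 6/(13^3 - 13) = 0.997253. Corrected H = 6.429396 / 0.997253 = 6.447107.
Step 5: Under H0, H ~ chi^2(2); p-value = 0.039813.
Step 6: alpha = 0.1. reject H0.

H = 6.4471, df = 2, p = 0.039813, reject H0.


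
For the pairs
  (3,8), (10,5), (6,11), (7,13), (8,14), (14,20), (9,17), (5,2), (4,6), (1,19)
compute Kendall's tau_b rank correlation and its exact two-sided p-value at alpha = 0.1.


Step 1: Enumerate the 45 unordered pairs (i,j) with i<j and classify each by sign(x_j-x_i) * sign(y_j-y_i).
  (1,2):dx=+7,dy=-3->D; (1,3):dx=+3,dy=+3->C; (1,4):dx=+4,dy=+5->C; (1,5):dx=+5,dy=+6->C
  (1,6):dx=+11,dy=+12->C; (1,7):dx=+6,dy=+9->C; (1,8):dx=+2,dy=-6->D; (1,9):dx=+1,dy=-2->D
  (1,10):dx=-2,dy=+11->D; (2,3):dx=-4,dy=+6->D; (2,4):dx=-3,dy=+8->D; (2,5):dx=-2,dy=+9->D
  (2,6):dx=+4,dy=+15->C; (2,7):dx=-1,dy=+12->D; (2,8):dx=-5,dy=-3->C; (2,9):dx=-6,dy=+1->D
  (2,10):dx=-9,dy=+14->D; (3,4):dx=+1,dy=+2->C; (3,5):dx=+2,dy=+3->C; (3,6):dx=+8,dy=+9->C
  (3,7):dx=+3,dy=+6->C; (3,8):dx=-1,dy=-9->C; (3,9):dx=-2,dy=-5->C; (3,10):dx=-5,dy=+8->D
  (4,5):dx=+1,dy=+1->C; (4,6):dx=+7,dy=+7->C; (4,7):dx=+2,dy=+4->C; (4,8):dx=-2,dy=-11->C
  (4,9):dx=-3,dy=-7->C; (4,10):dx=-6,dy=+6->D; (5,6):dx=+6,dy=+6->C; (5,7):dx=+1,dy=+3->C
  (5,8):dx=-3,dy=-12->C; (5,9):dx=-4,dy=-8->C; (5,10):dx=-7,dy=+5->D; (6,7):dx=-5,dy=-3->C
  (6,8):dx=-9,dy=-18->C; (6,9):dx=-10,dy=-14->C; (6,10):dx=-13,dy=-1->C; (7,8):dx=-4,dy=-15->C
  (7,9):dx=-5,dy=-11->C; (7,10):dx=-8,dy=+2->D; (8,9):dx=-1,dy=+4->D; (8,10):dx=-4,dy=+17->D
  (9,10):dx=-3,dy=+13->D
Step 2: C = 28, D = 17, total pairs = 45.
Step 3: tau = (C - D)/(n(n-1)/2) = (28 - 17)/45 = 0.244444.
Step 4: Exact two-sided p-value (enumerate n! = 3628800 permutations of y under H0): p = 0.380720.
Step 5: alpha = 0.1. fail to reject H0.

tau_b = 0.2444 (C=28, D=17), p = 0.380720, fail to reject H0.


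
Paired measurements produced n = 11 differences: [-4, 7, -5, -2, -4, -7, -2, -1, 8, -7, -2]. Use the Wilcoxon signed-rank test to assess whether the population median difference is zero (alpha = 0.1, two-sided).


Step 1: Drop any zero differences (none here) and take |d_i|.
|d| = [4, 7, 5, 2, 4, 7, 2, 1, 8, 7, 2]
Step 2: Midrank |d_i| (ties get averaged ranks).
ranks: |4|->5.5, |7|->9, |5|->7, |2|->3, |4|->5.5, |7|->9, |2|->3, |1|->1, |8|->11, |7|->9, |2|->3
Step 3: Attach original signs; sum ranks with positive sign and with negative sign.
W+ = 9 + 11 = 20
W- = 5.5 + 7 + 3 + 5.5 + 9 + 3 + 1 + 9 + 3 = 46
(Check: W+ + W- = 66 should equal n(n+1)/2 = 66.)
Step 4: Test statistic W = min(W+, W-) = 20.
Step 5: Ties in |d|, so use the tie-corrected normal approximation.
        E[W] = n(n+1)/4 = 11*12/4 = 33.
        Tie groups: |d|=2 (t=3), |d|=4 (t=2), |d|=7 (t=3); sum(t^3 - t) = 54.
        Var[W] = n(n+1)(2n+1)/24 - sum(t^3-t)/48 = 3036/24 - 54/48 = 125.375.
        z = (W - E[W]) / sqrt(Var[W]) = (20 - 33) / 11.1971 = -1.1610.
        Two-sided p = 2*Phi(z) = 0.245636.
Step 6: alpha = 0.1. fail to reject H0.

W+ = 20, W- = 46, W = min = 20, p = 0.245636, fail to reject H0.


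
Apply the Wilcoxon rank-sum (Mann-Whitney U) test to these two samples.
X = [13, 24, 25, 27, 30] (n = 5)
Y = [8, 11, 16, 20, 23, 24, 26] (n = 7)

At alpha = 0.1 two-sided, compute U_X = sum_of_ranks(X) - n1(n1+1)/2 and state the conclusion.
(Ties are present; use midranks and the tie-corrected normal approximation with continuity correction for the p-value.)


Step 1: Combine and sort all 12 observations; assign midranks.
sorted (value, group): (8,Y), (11,Y), (13,X), (16,Y), (20,Y), (23,Y), (24,X), (24,Y), (25,X), (26,Y), (27,X), (30,X)
ranks: 8->1, 11->2, 13->3, 16->4, 20->5, 23->6, 24->7.5, 24->7.5, 25->9, 26->10, 27->11, 30->12
Step 2: Rank sum for X: R1 = 3 + 7.5 + 9 + 11 + 12 = 42.5.
Step 3: U_X = R1 - n1(n1+1)/2 = 42.5 - 5*6/2 = 42.5 - 15 = 27.5.
       U_Y = n1*n2 - U_X = 35 - 27.5 = 7.5.
Step 4: Ties are present, so use the tie-corrected normal approximation (with continuity correction) for the p-value.
Step 5: p-value = 0.122225; compare to alpha = 0.1. fail to reject H0.

U_X = 27.5, p = 0.122225, fail to reject H0 at alpha = 0.1.


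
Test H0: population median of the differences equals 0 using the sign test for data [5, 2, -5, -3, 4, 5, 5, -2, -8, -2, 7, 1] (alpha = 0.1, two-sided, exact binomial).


Step 1: Discard zero differences. Original n = 12; n_eff = number of nonzero differences = 12.
Nonzero differences (with sign): +5, +2, -5, -3, +4, +5, +5, -2, -8, -2, +7, +1
Step 2: Count signs: positive = 7, negative = 5.
Step 3: Under H0: P(positive) = 0.5, so the number of positives S ~ Bin(12, 0.5).
Step 4: Two-sided exact p-value = sum of Bin(12,0.5) probabilities at or below the observed probability = 0.774414.
Step 5: alpha = 0.1. fail to reject H0.

n_eff = 12, pos = 7, neg = 5, p = 0.774414, fail to reject H0.


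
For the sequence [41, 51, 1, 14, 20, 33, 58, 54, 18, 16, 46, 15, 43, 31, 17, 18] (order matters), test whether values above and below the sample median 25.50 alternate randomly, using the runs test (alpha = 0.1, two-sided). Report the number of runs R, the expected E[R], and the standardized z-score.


Step 1: Compute median = 25.50; label A = above, B = below.
Labels in order: AABBBAAABBABAABB  (n_A = 8, n_B = 8)
Step 2: Count runs R = 8.
Step 3: Under H0 (random ordering), E[R] = 2*n_A*n_B/(n_A+n_B) + 1 = 2*8*8/16 + 1 = 9.0000.
        Var[R] = 2*n_A*n_B*(2*n_A*n_B - n_A - n_B) / ((n_A+n_B)^2 * (n_A+n_B-1)) = 14336/3840 = 3.7333.
        SD[R] = 1.9322.
Step 4: Continuity-corrected z = (R + 0.5 - E[R]) / SD[R] = (8 + 0.5 - 9.0000) / 1.9322 = -0.2588.
Step 5: Two-sided p-value via normal approximation = 2*(1 - Phi(|z|)) = 0.795809.
Step 6: alpha = 0.1. fail to reject H0.

R = 8, z = -0.2588, p = 0.795809, fail to reject H0.
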